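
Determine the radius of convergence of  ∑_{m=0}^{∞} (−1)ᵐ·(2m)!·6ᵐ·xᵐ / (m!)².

R = 1/24

By the ratio test, |a_{m+1}/a_m| = (2m+1)·(2m+2)/(m+1)² · 6 → 24.
Convergence for |x| · 24 < 1, i.e. |x| < 1/24. So R = 1/24.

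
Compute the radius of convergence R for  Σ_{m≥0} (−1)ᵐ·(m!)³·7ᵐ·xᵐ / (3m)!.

R = 27/7

The ratio of consecutive coefficients is (m+1)³/[(3m+1)·(3m+2)·(3m+3)] · 7 → 7/27.
Hence the series converges for |x| < 1/(7/27) = 27/7, so the radius of convergence is 27/7.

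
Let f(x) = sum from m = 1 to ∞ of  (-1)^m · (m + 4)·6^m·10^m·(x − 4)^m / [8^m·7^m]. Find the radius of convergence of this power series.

R = 14/15

The ratio of consecutive coefficients is [((m+1) + 4)/(m + 4)] · 6·10/(8·7) → 15/14.
Hence the series converges for |x − 4| < 1/(15/14) = 14/15, so the radius of convergence is 14/15.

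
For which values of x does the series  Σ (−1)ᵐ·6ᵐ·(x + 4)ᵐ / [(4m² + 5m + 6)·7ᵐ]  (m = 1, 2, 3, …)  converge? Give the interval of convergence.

[-31/6, -17/6]

By the ratio test, |a_{m+1}/a_m| = [(4m² + 5m + 6)/(4(m+1)² + 5(m+1) + 6)] · 6/7 → 6/7.
The series converges when 6/7 · |x + 4| < 1, giving R = 7/6.
Endpoint x = -17/6: the terms are on the order of 1/m², so the series converges absolutely by comparison with the p-series (p = 2 > 1).
Endpoint x = -31/6: the series is dominated by a constant times Σ 1/m², which converges (p = 2 > 1).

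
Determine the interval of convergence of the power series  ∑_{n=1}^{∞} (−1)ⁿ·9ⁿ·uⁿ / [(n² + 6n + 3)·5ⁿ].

Ratio test: |a_{n+1}/a_n| = [(n² + 6n + 3)/((n+1)² + 6(n+1) + 3)] · 9/5 → 9/5 as n → ∞.
Thus R = 1/(9/5) = 5/9.
When u = 5/9, absolute convergence follows by limit comparison with Σ 1/n².
At u = -5/9: the terms are on the order of 1/n², so the series converges absolutely by comparison with the p-series (p = 2 > 1).

[-5/9, 5/9]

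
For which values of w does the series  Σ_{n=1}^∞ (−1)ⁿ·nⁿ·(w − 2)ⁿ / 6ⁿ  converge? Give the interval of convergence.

{2}

Root test: |a_n|^(1/n) = n/6 → ∞.
Since the n-th root of |a_n| is unbounded, the series converges only at w = 2; R = 0.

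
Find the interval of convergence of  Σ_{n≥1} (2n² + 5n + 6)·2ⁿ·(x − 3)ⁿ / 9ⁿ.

By the ratio test, |a_{n+1}/a_n| = [(2(n+1)² + 5(n+1) + 6)/(2n² + 5n + 6)] · 2/9 → 2/9.
Convergence for |x − 3| · 2/9 < 1, i.e. |x − 3| < 9/2. So R = 9/2.
Check x = 15/2: the terms have absolute value of order n², which does not tend to 0, so the series diverges by the divergence test.
At x = -3/2: the terms have absolute value of order n², which does not tend to 0, so the series diverges by the divergence test.

(-3/2, 15/2)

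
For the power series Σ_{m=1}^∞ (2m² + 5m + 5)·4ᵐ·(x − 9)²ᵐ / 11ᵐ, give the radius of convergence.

R = √11/2

The ratio of consecutive coefficients is [(2(m+1)² + 5(m+1) + 5)/(2m² + 5m + 5)] · 4/11 → 4/11.
Writing y = (x − 9)², the series in y has radius 11/4, so |x − 9| < √(11/4) and R = √11/2.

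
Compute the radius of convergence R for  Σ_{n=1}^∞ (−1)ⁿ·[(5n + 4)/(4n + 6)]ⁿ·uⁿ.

Applying the root test, |a_n|^(1/n) = (5n + 4)/(4n + 6) → 5/4.
The series converges when 5/4 · |u| < 1, giving R = 4/5.

R = 4/5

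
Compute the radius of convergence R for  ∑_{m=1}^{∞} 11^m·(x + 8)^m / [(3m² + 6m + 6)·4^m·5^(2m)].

Apply the ratio test: |a_{m+1}| / |a_m| = [(3m² + 6m + 6)/(3(m+1)² + 6(m+1) + 6)] · 11/(4·25), which tends to 11/100 as m → ∞.
The series converges when 11/100 · |x + 8| < 1, giving R = 100/11.

R = 100/11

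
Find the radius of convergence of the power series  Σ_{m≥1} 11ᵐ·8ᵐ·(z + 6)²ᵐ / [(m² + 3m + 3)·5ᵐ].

R = √110/44

By the ratio test, |a_{m+1}/a_m| = [(m² + 3m + 3)/((m+1)² + 3(m+1) + 3)] · 11·8/5 → 88/5.
Writing y = (z + 6)², the series in y has radius 5/88, so |z + 6| < √(5/88) and R = √110/44.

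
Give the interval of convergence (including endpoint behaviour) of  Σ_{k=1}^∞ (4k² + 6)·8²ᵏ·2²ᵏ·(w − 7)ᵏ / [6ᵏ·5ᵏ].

(881/128, 911/128)

Ratio test: |a_{k+1}/a_k| = [(4(k+1)² + 6)/(4k² + 6)] · 64·4/(6·5) → 128/15 as k → ∞.
Convergence for |w − 7| · 128/15 < 1, i.e. |w − 7| < 15/128. So R = 15/128.
When w = 911/128, the terms do not tend to 0, so the series diverges.
When w = 881/128, the terms do not tend to 0, so the series diverges.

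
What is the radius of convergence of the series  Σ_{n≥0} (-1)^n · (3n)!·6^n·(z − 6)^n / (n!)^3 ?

By the ratio test, |a_{n+1}/a_n| = (3n+1)·(3n+2)·(3n+3)/(n+1)³ · 6 → 162.
Thus R = 1/(162) = 1/162.

R = 1/162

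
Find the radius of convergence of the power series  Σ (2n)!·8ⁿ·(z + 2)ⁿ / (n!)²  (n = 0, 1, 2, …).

By the ratio test, |a_{n+1}/a_n| = (2n+1)·(2n+2)/(n+1)² · 8 → 32.
The series converges when 32 · |z + 2| < 1, giving R = 1/32.

R = 1/32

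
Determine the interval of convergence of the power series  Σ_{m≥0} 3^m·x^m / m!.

By the ratio test, |a_{m+1}/a_m| = 3 · 1/(m+1) → 0.
The ratio tends to 0 regardless of x, hence R = ∞.

(−∞, ∞)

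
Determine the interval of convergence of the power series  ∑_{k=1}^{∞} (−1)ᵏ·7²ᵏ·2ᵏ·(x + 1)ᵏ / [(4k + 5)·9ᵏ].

(-107/98, -89/98]

Apply the ratio test: |a_{k+1}| / |a_k| = [(4k + 5)/(4(k+1) + 5)] · 49·2/9, which tends to 98/9 as k → ∞.
Convergence for |x + 1| · 98/9 < 1, i.e. |x + 1| < 9/98. So R = 9/98.
When x = -89/98, an alternating series whose terms decrease to 0 in absolute value, so it converges by the Leibniz criterion.
At x = -107/98: the terms behave like c/k; limit comparison with the harmonic series gives divergence.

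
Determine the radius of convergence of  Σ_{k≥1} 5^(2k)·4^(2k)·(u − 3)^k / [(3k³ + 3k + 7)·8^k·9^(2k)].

Apply the ratio test: |a_{k+1}| / |a_k| = [(3k³ + 3k + 7)/(3(k+1)³ + 3(k+1) + 7)] · 25·16/(8·81), which tends to 50/81 as k → ∞.
The series converges when 50/81 · |u − 3| < 1, giving R = 81/50.

R = 81/50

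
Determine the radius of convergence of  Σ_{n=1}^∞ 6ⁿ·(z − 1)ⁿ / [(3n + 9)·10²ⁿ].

Apply the ratio test: |a_{n+1}| / |a_n| = [(3n + 9)/(3(n+1) + 9)] · 6/100, which tends to 3/50 as n → ∞.
Hence the series converges for |z − 1| < 1/(3/50) = 50/3, so the radius of convergence is 50/3.

R = 50/3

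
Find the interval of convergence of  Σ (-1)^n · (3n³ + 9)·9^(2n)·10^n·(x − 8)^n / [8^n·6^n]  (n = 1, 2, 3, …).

(1072/135, 1088/135)

By the ratio test, |a_{n+1}/a_n| = [(3(n+1)³ + 9)/(3n³ + 9)] · 81·10/(8·6) → 135/8.
The series converges when 135/8 · |x − 8| < 1, giving R = 8/135.
Check x = 1088/135: the terms have absolute value of order n³, which does not tend to 0, so the series diverges by the divergence test.
When x = 1072/135, the n-th term does not approach 0; divergence by the term test.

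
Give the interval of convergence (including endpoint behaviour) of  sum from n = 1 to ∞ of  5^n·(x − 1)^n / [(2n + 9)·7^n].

[-2/5, 12/5)

Apply the ratio test: |a_{n+1}| / |a_n| = [(2n + 9)/(2(n+1) + 9)] · 5/7, which tends to 5/7 as n → ∞.
Convergence for |x − 1| · 5/7 < 1, i.e. |x − 1| < 7/5. So R = 7/5.
Endpoint x = 12/5: the terms behave like c/n; limit comparison with the harmonic series gives divergence.
Endpoint x = -2/5: an alternating series whose terms decrease to 0 in absolute value, so it converges by the Leibniz criterion.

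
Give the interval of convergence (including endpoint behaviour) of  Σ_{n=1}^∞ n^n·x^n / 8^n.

By the Cauchy root test, |a_n|^(1/n) = n/8 → ∞.
The root grows without bound, so R = 0 (convergence only at x = 0).

{0}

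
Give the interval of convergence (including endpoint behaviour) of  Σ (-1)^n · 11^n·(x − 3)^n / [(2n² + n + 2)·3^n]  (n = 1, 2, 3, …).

Ratio test: |a_{n+1}/a_n| = [(2n² + n + 2)/(2(n+1)² + (n+1) + 2)] · 11/3 → 11/3 as n → ∞.
Hence the series converges for |x − 3| < 1/(11/3) = 3/11, so the radius of convergence is 3/11.
At x = 36/11: the terms are on the order of 1/n², so the series converges absolutely by comparison with the p-series (p = 2 > 1).
At x = 30/11: the terms are on the order of 1/n², so the series converges absolutely by comparison with the p-series (p = 2 > 1).

[30/11, 36/11]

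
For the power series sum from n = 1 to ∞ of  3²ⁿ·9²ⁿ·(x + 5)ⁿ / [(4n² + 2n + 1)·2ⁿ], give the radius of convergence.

The ratio of consecutive coefficients is [(4n² + 2n + 1)/(4(n+1)² + 2(n+1) + 1)] · 9·81/2 → 729/2.
The series converges when 729/2 · |x + 5| < 1, giving R = 2/729.

R = 2/729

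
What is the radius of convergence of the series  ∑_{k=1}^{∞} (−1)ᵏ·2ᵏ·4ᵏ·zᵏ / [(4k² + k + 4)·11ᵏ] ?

Apply the ratio test: |a_{k+1}| / |a_k| = [(4k² + k + 4)/(4(k+1)² + (k+1) + 4)] · 2·4/11, which tends to 8/11 as k → ∞.
The series converges when 8/11 · |z| < 1, giving R = 11/8.

R = 11/8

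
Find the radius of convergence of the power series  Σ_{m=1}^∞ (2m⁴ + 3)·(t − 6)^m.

Apply the ratio test: |a_{m+1}| / |a_m| = (2(m+1)⁴ + 3)/(2m⁴ + 3), which tends to 1 as m → ∞.
So the series converges when |t − 6| < 1 and diverges when |t − 6| > 1; R = 1.

R = 1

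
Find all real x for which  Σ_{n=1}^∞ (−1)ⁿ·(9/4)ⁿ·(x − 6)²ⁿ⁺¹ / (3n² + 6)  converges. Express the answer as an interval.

The ratio of consecutive coefficients is [(3n² + 6)/(3(n+1)² + 6)] · 9/4 → 9/4.
Writing y = (x − 6)², the series in y has radius 4/9, so |x − 6| < √(4/9) = 2/3 and R = 2/3.
At x = 20/3: absolute convergence follows by limit comparison with Σ 1/n².
When x = 16/3, absolute convergence follows by limit comparison with Σ 1/n².

[16/3, 20/3]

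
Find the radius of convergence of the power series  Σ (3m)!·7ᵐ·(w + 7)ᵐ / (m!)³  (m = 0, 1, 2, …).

R = 1/189

Apply the ratio test: |a_{m+1}| / |a_m| = (3m+1)·(3m+2)·(3m+3)/(m+1)³ · 7, which tends to 189 as m → ∞.
Hence the series converges for |w + 7| < 1/(189) = 1/189, so the radius of convergence is 1/189.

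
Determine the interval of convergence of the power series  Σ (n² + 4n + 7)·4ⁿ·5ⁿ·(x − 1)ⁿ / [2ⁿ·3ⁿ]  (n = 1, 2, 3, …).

(7/10, 13/10)

The ratio of consecutive coefficients is [((n+1)² + 4(n+1) + 7)/(n² + 4n + 7)] · 4·5/(2·3) → 10/3.
Hence the series converges for |x − 1| < 1/(10/3) = 3/10, so the radius of convergence is 3/10.
At x = 13/10: the terms have absolute value of order n², which does not tend to 0, so the series diverges by the divergence test.
At x = 7/10: the terms have absolute value of order n², which does not tend to 0, so the series diverges by the divergence test.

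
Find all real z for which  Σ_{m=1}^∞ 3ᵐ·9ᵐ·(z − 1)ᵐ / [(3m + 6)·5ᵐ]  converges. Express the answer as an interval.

By the ratio test, |a_{m+1}/a_m| = [(3m + 6)/(3(m+1) + 6)] · 3·9/5 → 27/5.
Hence the series converges for |z − 1| < 1/(27/5) = 5/27, so the radius of convergence is 5/27.
When z = 32/27, the terms are asymptotic to a nonzero constant times 1/m, so the series diverges by limit comparison with Σ 1/m.
At z = 22/27: the terms alternate in sign and decrease monotonically to 0 in absolute value (size ~ c/m), so the alternating series test gives convergence.

[22/27, 32/27)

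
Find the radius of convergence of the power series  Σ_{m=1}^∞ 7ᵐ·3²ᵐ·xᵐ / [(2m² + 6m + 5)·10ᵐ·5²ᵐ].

R = 250/63

Ratio test: |a_{m+1}/a_m| = [(2m² + 6m + 5)/(2(m+1)² + 6(m+1) + 5)] · 7·9/(10·25) → 63/250 as m → ∞.
Thus R = 1/(63/250) = 250/63.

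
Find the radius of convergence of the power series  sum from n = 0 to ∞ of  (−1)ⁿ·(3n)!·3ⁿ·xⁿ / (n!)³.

R = 1/81

By the ratio test, |a_{n+1}/a_n| = (3n+1)·(3n+2)·(3n+3)/(n+1)³ · 3 → 81.
The series converges when 81 · |x| < 1, giving R = 1/81.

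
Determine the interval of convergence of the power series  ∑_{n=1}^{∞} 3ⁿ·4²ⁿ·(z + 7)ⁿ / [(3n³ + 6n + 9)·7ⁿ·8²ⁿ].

[-49/3, 7/3]

Apply the ratio test: |a_{n+1}| / |a_n| = [(3n³ + 6n + 9)/(3(n+1)³ + 6(n+1) + 9)] · 3·16/(7·64), which tends to 3/28 as n → ∞.
Thus R = 1/(3/28) = 28/3.
At z = 7/3: the series is dominated by a constant times Σ 1/n³, which converges (p = 3 > 1).
At z = -49/3: the terms are on the order of 1/n³, so the series converges absolutely by comparison with the p-series (p = 3 > 1).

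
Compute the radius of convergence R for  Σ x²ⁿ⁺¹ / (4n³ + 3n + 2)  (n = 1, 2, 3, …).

R = 1

Ratio test: |a_{n+1}/a_n| = (4n³ + 3n + 2)/(4(n+1)³ + 3(n+1) + 2) → 1 as n → ∞.
Since the exponent of x increases by 2 each term, convergence requires |x|² < 1, hence R = 1.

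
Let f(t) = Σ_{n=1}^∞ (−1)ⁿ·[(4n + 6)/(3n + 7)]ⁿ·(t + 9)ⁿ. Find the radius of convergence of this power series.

Root test: |a_n|^(1/n) = (4n + 6)/(3n + 7) → 4/3.
Hence the series converges for |t + 9| < 1/(4/3) = 3/4, so the radius of convergence is 3/4.

R = 3/4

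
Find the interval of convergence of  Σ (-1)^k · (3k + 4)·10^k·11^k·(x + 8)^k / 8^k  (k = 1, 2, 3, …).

(-444/55, -436/55)

Apply the ratio test: |a_{k+1}| / |a_k| = [(3(k+1) + 4)/(3k + 4)] · 10·11/8, which tends to 55/4 as k → ∞.
Hence the series converges for |x + 8| < 1/(55/4) = 4/55, so the radius of convergence is 4/55.
Endpoint x = -436/55: the terms have absolute value of order k, which does not tend to 0, so the series diverges by the divergence test.
When x = -444/55, the terms have absolute value of order k, which does not tend to 0, so the series diverges by the divergence test.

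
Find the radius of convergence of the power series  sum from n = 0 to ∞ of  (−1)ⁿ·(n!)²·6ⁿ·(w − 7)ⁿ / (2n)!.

By the ratio test, |a_{n+1}/a_n| = (n+1)²/[(2n+1)·(2n+2)] · 6 → 3/2.
Hence the series converges for |w − 7| < 1/(3/2) = 2/3, so the radius of convergence is 2/3.

R = 2/3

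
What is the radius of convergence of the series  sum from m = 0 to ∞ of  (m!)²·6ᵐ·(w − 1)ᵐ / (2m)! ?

By the ratio test, |a_{m+1}/a_m| = (m+1)²/[(2m+1)·(2m+2)] · 6 → 3/2.
The series converges when 3/2 · |w − 1| < 1, giving R = 2/3.

R = 2/3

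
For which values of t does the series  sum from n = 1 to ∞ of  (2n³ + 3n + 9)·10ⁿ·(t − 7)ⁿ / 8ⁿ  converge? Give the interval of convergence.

(31/5, 39/5)

Apply the ratio test: |a_{n+1}| / |a_n| = [(2(n+1)³ + 3(n+1) + 9)/(2n³ + 3n + 9)] · 10/8, which tends to 5/4 as n → ∞.
The series converges when 5/4 · |t − 7| < 1, giving R = 4/5.
At t = 39/5: the terms do not tend to 0, so the series diverges.
Endpoint t = 31/5: the terms do not tend to 0, so the series diverges.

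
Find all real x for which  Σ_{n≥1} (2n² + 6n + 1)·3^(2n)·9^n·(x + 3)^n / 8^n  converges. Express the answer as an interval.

(-251/81, -235/81)

The ratio of consecutive coefficients is [(2(n+1)² + 6(n+1) + 1)/(2n² + 6n + 1)] · 9·9/8 → 81/8.
The series converges when 81/8 · |x + 3| < 1, giving R = 8/81.
When x = -235/81, the n-th term does not approach 0; divergence by the term test.
Check x = -251/81: the terms do not tend to 0, so the series diverges.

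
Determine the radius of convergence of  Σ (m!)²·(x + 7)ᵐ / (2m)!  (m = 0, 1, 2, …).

R = 4

By the ratio test, |a_{m+1}/a_m| = (m+1)²/[(2m+1)·(2m+2)] → 1/4.
Hence the series converges for |x + 7| < 1/(1/4) = 4, so the radius of convergence is 4.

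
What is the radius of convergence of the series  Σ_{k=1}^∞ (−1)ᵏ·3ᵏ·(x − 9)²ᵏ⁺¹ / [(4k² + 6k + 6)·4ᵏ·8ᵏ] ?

R = 4√6/3

The ratio of consecutive coefficients is [(4k² + 6k + 6)/(4(k+1)² + 6(k+1) + 6)] · 3/(4·8) → 3/32.
Since the exponent of (x − 9) increases by 2 each term, convergence requires |x − 9|² < 32/3, hence R = 4√6/3.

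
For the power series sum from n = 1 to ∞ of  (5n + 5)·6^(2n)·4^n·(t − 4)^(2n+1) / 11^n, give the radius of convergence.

Apply the ratio test: |a_{n+1}| / |a_n| = [(5(n+1) + 5)/(5n + 5)] · 36·4/11, which tends to 144/11 as n → ∞.
Writing y = (t − 4)², the series in y has radius 11/144, so |t − 4| < √(11/144) and R = √11/12.

R = √11/12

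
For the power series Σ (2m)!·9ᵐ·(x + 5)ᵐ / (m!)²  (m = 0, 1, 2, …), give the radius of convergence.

R = 1/36

By the ratio test, |a_{m+1}/a_m| = (2m+1)·(2m+2)/(m+1)² · 9 → 36.
Thus R = 1/(36) = 1/36.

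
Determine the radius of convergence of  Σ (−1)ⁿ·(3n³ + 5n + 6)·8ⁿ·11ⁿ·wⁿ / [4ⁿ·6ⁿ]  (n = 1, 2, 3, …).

By the ratio test, |a_{n+1}/a_n| = [(3(n+1)³ + 5(n+1) + 6)/(3n³ + 5n + 6)] · 8·11/(4·6) → 11/3.
Hence the series converges for |w| < 1/(11/3) = 3/11, so the radius of convergence is 3/11.

R = 3/11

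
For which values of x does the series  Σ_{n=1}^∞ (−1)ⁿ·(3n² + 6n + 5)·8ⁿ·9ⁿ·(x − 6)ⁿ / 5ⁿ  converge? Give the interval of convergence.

Ratio test: |a_{n+1}/a_n| = [(3(n+1)² + 6(n+1) + 5)/(3n² + 6n + 5)] · 8·9/5 → 72/5 as n → ∞.
Hence the series converges for |x − 6| < 1/(72/5) = 5/72, so the radius of convergence is 5/72.
At x = 437/72: the terms have absolute value of order n², which does not tend to 0, so the series diverges by the divergence test.
At x = 427/72: the terms have absolute value of order n², which does not tend to 0, so the series diverges by the divergence test.

(427/72, 437/72)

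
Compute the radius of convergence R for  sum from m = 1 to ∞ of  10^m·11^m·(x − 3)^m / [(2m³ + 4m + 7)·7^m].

R = 7/110

By the ratio test, |a_{m+1}/a_m| = [(2m³ + 4m + 7)/(2(m+1)³ + 4(m+1) + 7)] · 10·11/7 → 110/7.
Convergence for |x − 3| · 110/7 < 1, i.e. |x − 3| < 7/110. So R = 7/110.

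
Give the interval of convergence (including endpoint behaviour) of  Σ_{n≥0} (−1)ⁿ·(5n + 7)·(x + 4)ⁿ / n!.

By the ratio test, |a_{n+1}/a_n| = (5(n+1) + 7)/(5n + 7) · 1/(n+1) → 0.
The limit is 0, so the series converges for all x; R = ∞.

(−∞, ∞)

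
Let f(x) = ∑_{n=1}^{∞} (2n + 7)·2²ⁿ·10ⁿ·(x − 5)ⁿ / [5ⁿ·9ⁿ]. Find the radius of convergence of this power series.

R = 9/8

By the ratio test, |a_{n+1}/a_n| = [(2(n+1) + 7)/(2n + 7)] · 4·10/(5·9) → 8/9.
Thus R = 1/(8/9) = 9/8.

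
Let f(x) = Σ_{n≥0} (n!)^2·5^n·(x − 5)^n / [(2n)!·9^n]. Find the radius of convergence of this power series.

By the ratio test, |a_{n+1}/a_n| = (n+1)²/[(2n+1)·(2n+2)] · 5/9 → 5/36.
Convergence for |x − 5| · 5/36 < 1, i.e. |x − 5| < 36/5. So R = 36/5.

R = 36/5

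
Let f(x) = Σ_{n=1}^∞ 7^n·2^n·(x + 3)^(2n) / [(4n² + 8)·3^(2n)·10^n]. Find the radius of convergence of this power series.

R = 3√35/7

The ratio of consecutive coefficients is [(4n² + 8)/(4(n+1)² + 8)] · 7·2/(9·10) → 7/45.
Successive powers of (x + 3) differ by 2, so the series converges when |x + 3|² · 7/45 < 1, i.e. |x + 3| < √(45/7). So R = 3√35/7.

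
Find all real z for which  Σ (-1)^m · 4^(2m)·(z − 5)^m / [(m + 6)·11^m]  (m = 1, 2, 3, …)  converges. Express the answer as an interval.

(69/16, 91/16]

By the ratio test, |a_{m+1}/a_m| = [(m + 6)/((m+1) + 6)] · 16/11 → 16/11.
The series converges when 16/11 · |z − 5| < 1, giving R = 11/16.
At z = 91/16: an alternating series whose terms decrease to 0 in absolute value, so it converges by the Leibniz criterion.
Check z = 69/16: the terms are asymptotic to a nonzero constant times 1/m, so the series diverges by limit comparison with Σ 1/m.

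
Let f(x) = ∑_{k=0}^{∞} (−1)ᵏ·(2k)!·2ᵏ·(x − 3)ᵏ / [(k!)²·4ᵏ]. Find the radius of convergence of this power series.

The ratio of consecutive coefficients is (2k+1)·(2k+2)/(k+1)² · 2/4 → 2.
Convergence for |x − 3| · 2 < 1, i.e. |x − 3| < 1/2. So R = 1/2.

R = 1/2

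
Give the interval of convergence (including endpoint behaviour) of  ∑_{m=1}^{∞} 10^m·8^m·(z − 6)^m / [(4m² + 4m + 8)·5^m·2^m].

By the ratio test, |a_{m+1}/a_m| = [(4m² + 4m + 8)/(4(m+1)² + 4(m+1) + 8)] · 10·8/(5·2) → 8.
Hence the series converges for |z − 6| < 1/(8) = 1/8, so the radius of convergence is 1/8.
Check z = 49/8: the terms are on the order of 1/m², so the series converges absolutely by comparison with the p-series (p = 2 > 1).
Endpoint z = 47/8: the terms are on the order of 1/m², so the series converges absolutely by comparison with the p-series (p = 2 > 1).

[47/8, 49/8]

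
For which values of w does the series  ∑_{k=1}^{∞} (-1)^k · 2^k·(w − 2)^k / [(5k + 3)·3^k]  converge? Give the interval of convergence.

(1/2, 7/2]

The ratio of consecutive coefficients is [(5k + 3)/(5(k+1) + 3)] · 2/3 → 2/3.
The series converges when 2/3 · |w − 2| < 1, giving R = 3/2.
When w = 7/2, convergence follows from the alternating series test (terms decrease monotonically to 0).
Check w = 1/2: the terms behave like c/k; limit comparison with the harmonic series gives divergence.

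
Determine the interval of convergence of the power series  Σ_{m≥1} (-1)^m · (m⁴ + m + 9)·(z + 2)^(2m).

The ratio of consecutive coefficients is ((m+1)⁴ + (m+1) + 9)/(m⁴ + m + 9) → 1.
Successive powers of (z + 2) differ by 2, so the series converges when |z + 2|² · 1 < 1, i.e. |z + 2| < √(1) = 1. So R = 1.
When z = -1, the terms do not tend to 0, so the series diverges.
Endpoint z = -3: the terms have absolute value of order m⁴, which does not tend to 0, so the series diverges by the divergence test.

(-3, -1)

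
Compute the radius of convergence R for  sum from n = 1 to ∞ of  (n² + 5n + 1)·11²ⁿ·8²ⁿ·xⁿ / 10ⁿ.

By the ratio test, |a_{n+1}/a_n| = [((n+1)² + 5(n+1) + 1)/(n² + 5n + 1)] · 121·64/10 → 3872/5.
Thus R = 1/(3872/5) = 5/3872.

R = 5/3872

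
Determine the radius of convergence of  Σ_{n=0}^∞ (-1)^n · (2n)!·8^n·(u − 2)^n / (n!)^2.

Apply the ratio test: |a_{n+1}| / |a_n| = (2n+1)·(2n+2)/(n+1)² · 8, which tends to 32 as n → ∞.
The series converges when 32 · |u − 2| < 1, giving R = 1/32.

R = 1/32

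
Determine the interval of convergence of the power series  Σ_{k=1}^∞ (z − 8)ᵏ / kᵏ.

(−∞, ∞)

By the Cauchy root test, |a_k|^(1/k) = 1/k → 0.
Since the k-th root of |a_k| tends to 0, the series converges for all real z; R = ∞.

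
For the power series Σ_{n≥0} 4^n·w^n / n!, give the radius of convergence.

R = ∞

Ratio test: |a_{n+1}/a_n| = 4 · 1/(n+1) → 0 as n → ∞.
The ratio tends to 0 regardless of w, hence R = ∞.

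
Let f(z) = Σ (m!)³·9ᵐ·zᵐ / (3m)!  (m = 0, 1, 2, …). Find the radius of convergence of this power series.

R = 3

By the ratio test, |a_{m+1}/a_m| = (m+1)³/[(3m+1)·(3m+2)·(3m+3)] · 9 → 1/3.
The series converges when 1/3 · |z| < 1, giving R = 3.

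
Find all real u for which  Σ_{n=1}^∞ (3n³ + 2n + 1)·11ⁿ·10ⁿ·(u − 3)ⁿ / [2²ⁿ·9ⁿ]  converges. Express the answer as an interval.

(147/55, 183/55)

By the ratio test, |a_{n+1}/a_n| = [(3(n+1)³ + 2(n+1) + 1)/(3n³ + 2n + 1)] · 11·10/(4·9) → 55/18.
The series converges when 55/18 · |u − 3| < 1, giving R = 18/55.
When u = 183/55, the terms have absolute value of order n³, which does not tend to 0, so the series diverges by the divergence test.
Check u = 147/55: the n-th term does not approach 0; divergence by the term test.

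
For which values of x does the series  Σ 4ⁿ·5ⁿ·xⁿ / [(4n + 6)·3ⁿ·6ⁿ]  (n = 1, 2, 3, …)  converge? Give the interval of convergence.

Ratio test: |a_{n+1}/a_n| = [(4n + 6)/(4(n+1) + 6)] · 4·5/(3·6) → 10/9 as n → ∞.
The series converges when 10/9 · |x| < 1, giving R = 9/10.
When x = 9/10, the terms behave like c/n; limit comparison with the harmonic series gives divergence.
Endpoint x = -9/10: the terms alternate in sign and decrease monotonically to 0 in absolute value (size ~ c/n), so the alternating series test gives convergence.

[-9/10, 9/10)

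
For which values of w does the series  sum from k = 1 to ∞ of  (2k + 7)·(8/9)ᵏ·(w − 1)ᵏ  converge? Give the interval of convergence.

(-1/8, 17/8)

The ratio of consecutive coefficients is [(2(k+1) + 7)/(2k + 7)] · 8/9 → 8/9.
Hence the series converges for |w − 1| < 1/(8/9) = 9/8, so the radius of convergence is 9/8.
Check w = 17/8: the terms have absolute value of order k, which does not tend to 0, so the series diverges by the divergence test.
Endpoint w = -1/8: the terms do not tend to 0, so the series diverges.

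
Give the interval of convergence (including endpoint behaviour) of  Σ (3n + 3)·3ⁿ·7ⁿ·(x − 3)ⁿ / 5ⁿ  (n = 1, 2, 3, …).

By the ratio test, |a_{n+1}/a_n| = [(3(n+1) + 3)/(3n + 3)] · 3·7/5 → 21/5.
Thus R = 1/(21/5) = 5/21.
At x = 68/21: the terms do not tend to 0, so the series diverges.
Endpoint x = 58/21: the n-th term does not approach 0; divergence by the term test.

(58/21, 68/21)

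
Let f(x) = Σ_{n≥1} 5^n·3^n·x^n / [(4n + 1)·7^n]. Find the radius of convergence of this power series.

R = 7/15

By the ratio test, |a_{n+1}/a_n| = [(4n + 1)/(4(n+1) + 1)] · 5·3/7 → 15/7.
Thus R = 1/(15/7) = 7/15.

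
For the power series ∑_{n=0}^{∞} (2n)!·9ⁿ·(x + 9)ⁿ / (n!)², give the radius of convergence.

R = 1/36

Ratio test: |a_{n+1}/a_n| = (2n+1)·(2n+2)/(n+1)² · 9 → 36 as n → ∞.
Thus R = 1/(36) = 1/36.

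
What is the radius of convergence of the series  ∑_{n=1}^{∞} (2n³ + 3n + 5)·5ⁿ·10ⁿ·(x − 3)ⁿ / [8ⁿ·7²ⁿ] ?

R = 196/25

By the ratio test, |a_{n+1}/a_n| = [(2(n+1)³ + 3(n+1) + 5)/(2n³ + 3n + 5)] · 5·10/(8·49) → 25/196.
The series converges when 25/196 · |x − 3| < 1, giving R = 196/25.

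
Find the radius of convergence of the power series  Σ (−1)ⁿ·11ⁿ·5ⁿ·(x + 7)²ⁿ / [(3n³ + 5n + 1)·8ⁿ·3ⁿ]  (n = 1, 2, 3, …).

R = 2√330/55

Ratio test: |a_{n+1}/a_n| = [(3n³ + 5n + 1)/(3(n+1)³ + 5(n+1) + 1)] · 11·5/(8·3) → 55/24 as n → ∞.
Writing y = (x + 7)², the series in y has radius 24/55, so |x + 7| < √(24/55) and R = 2√330/55.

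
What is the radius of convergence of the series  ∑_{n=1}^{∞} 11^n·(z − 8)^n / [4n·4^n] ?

R = 4/11

Apply the ratio test: |a_{n+1}| / |a_n| = [4n/4(n+1)] · 11/4, which tends to 11/4 as n → ∞.
The series converges when 11/4 · |z − 8| < 1, giving R = 4/11.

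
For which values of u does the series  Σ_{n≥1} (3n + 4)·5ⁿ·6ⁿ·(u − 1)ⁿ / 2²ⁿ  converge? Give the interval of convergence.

Ratio test: |a_{n+1}/a_n| = [(3(n+1) + 4)/(3n + 4)] · 5·6/4 → 15/2 as n → ∞.
The series converges when 15/2 · |u − 1| < 1, giving R = 2/15.
At u = 17/15: the n-th term does not approach 0; divergence by the term test.
At u = 13/15: the n-th term does not approach 0; divergence by the term test.

(13/15, 17/15)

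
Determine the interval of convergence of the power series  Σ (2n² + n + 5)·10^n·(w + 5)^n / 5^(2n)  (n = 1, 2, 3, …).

(-15/2, -5/2)

Apply the ratio test: |a_{n+1}| / |a_n| = [(2(n+1)² + (n+1) + 5)/(2n² + n + 5)] · 10/25, which tends to 2/5 as n → ∞.
Hence the series converges for |w + 5| < 1/(2/5) = 5/2, so the radius of convergence is 5/2.
Check w = -5/2: the n-th term does not approach 0; divergence by the term test.
Endpoint w = -15/2: the terms have absolute value of order n², which does not tend to 0, so the series diverges by the divergence test.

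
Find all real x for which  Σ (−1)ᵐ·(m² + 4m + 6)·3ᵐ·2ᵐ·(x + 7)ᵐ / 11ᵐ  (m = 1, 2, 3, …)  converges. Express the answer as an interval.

The ratio of consecutive coefficients is [((m+1)² + 4(m+1) + 6)/(m² + 4m + 6)] · 3·2/11 → 6/11.
Hence the series converges for |x + 7| < 1/(6/11) = 11/6, so the radius of convergence is 11/6.
When x = -31/6, the terms do not tend to 0, so the series diverges.
When x = -53/6, the terms have absolute value of order m², which does not tend to 0, so the series diverges by the divergence test.

(-53/6, -31/6)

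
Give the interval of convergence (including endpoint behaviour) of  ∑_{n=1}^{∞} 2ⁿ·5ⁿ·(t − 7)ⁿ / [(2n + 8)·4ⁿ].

The ratio of consecutive coefficients is [(2n + 8)/(2(n+1) + 8)] · 2·5/4 → 5/2.
Hence the series converges for |t − 7| < 1/(5/2) = 2/5, so the radius of convergence is 2/5.
At t = 37/5: comparison with the harmonic series Σ 1/n shows the series diverges.
Endpoint t = 33/5: the terms alternate in sign and decrease monotonically to 0 in absolute value (size ~ c/n), so the alternating series test gives convergence.

[33/5, 37/5)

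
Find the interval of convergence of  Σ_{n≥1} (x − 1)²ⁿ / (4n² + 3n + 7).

[0, 2]

By the ratio test, |a_{n+1}/a_n| = (4n² + 3n + 7)/(4(n+1)² + 3(n+1) + 7) → 1.
Writing y = (x − 1)², the series in y has radius 1, so |x − 1| < √(1) = 1 and R = 1.
Endpoint x = 2: the terms are on the order of 1/n², so the series converges absolutely by comparison with the p-series (p = 2 > 1).
When x = 0, the series is dominated by a constant times Σ 1/n², which converges (p = 2 > 1).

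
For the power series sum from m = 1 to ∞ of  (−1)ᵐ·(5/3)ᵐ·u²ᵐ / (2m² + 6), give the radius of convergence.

R = √15/5

Ratio test: |a_{m+1}/a_m| = [(2m² + 6)/(2(m+1)² + 6)] · 5/3 → 5/3 as m → ∞.
Since the exponent of u increases by 2 each term, convergence requires |u|² < 3/5, hence R = √15/5.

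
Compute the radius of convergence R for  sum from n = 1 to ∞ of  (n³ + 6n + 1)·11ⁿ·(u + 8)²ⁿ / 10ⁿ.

R = √110/11

The ratio of consecutive coefficients is [((n+1)³ + 6(n+1) + 1)/(n³ + 6n + 1)] · 11/10 → 11/10.
Since the exponent of (u + 8) increases by 2 each term, convergence requires |u + 8|² < 10/11, hence R = √110/11.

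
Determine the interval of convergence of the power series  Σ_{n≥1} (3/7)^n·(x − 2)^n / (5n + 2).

Ratio test: |a_{n+1}/a_n| = [(5n + 2)/(5(n+1) + 2)] · 3/7 → 3/7 as n → ∞.
The series converges when 3/7 · |x − 2| < 1, giving R = 7/3.
At x = 13/3: the terms behave like c/n; limit comparison with the harmonic series gives divergence.
Check x = -1/3: the terms alternate in sign and decrease monotonically to 0 in absolute value (size ~ c/n), so the alternating series test gives convergence.

[-1/3, 13/3)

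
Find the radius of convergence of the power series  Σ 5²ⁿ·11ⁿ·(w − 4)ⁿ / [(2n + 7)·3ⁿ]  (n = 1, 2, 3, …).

The ratio of consecutive coefficients is [(2n + 7)/(2(n+1) + 7)] · 25·11/3 → 275/3.
Hence the series converges for |w − 4| < 1/(275/3) = 3/275, so the radius of convergence is 3/275.

R = 3/275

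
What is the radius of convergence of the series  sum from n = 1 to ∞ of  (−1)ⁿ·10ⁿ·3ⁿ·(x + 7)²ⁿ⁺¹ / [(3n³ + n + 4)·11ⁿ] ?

R = √330/30

By the ratio test, |a_{n+1}/a_n| = [(3n³ + n + 4)/(3(n+1)³ + (n+1) + 4)] · 10·3/11 → 30/11.
Since the exponent of (x + 7) increases by 2 each term, convergence requires |x + 7|² < 11/30, hence R = √330/30.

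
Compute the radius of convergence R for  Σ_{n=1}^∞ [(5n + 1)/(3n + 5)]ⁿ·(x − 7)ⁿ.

Root test: |a_n|^(1/n) = (5n + 1)/(3n + 5) → 5/3.
Convergence for |x − 7| · 5/3 < 1, i.e. |x − 7| < 3/5. So R = 3/5.

R = 3/5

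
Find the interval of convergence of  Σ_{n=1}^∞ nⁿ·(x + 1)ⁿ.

Root test: |a_n|^(1/n) = n → ∞.
The root grows without bound, so R = 0 (convergence only at x = -1).

{-1}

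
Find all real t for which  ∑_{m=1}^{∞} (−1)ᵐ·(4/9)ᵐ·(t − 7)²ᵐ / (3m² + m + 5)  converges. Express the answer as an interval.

By the ratio test, |a_{m+1}/a_m| = [(3m² + m + 5)/(3(m+1)² + (m+1) + 5)] · 4/9 → 4/9.
Since the exponent of (t − 7) increases by 2 each term, convergence requires |t − 7|² < 9/4, hence R = 3/2.
Check t = 17/2: the series is dominated by a constant times Σ 1/m², which converges (p = 2 > 1).
When t = 11/2, the terms are on the order of 1/m², so the series converges absolutely by comparison with the p-series (p = 2 > 1).

[11/2, 17/2]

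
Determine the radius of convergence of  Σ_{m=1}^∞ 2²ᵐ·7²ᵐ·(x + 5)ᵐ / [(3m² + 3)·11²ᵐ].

Ratio test: |a_{m+1}/a_m| = [(3m² + 3)/(3(m+1)² + 3)] · 4·49/121 → 196/121 as m → ∞.
Thus R = 1/(196/121) = 121/196.

R = 121/196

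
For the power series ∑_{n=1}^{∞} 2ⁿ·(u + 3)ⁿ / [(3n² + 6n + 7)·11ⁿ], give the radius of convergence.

R = 11/2

Apply the ratio test: |a_{n+1}| / |a_n| = [(3n² + 6n + 7)/(3(n+1)² + 6(n+1) + 7)] · 2/11, which tends to 2/11 as n → ∞.
Hence the series converges for |u + 3| < 1/(2/11) = 11/2, so the radius of convergence is 11/2.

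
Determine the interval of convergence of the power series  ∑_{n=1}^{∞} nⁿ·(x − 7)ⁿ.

{7}

By the Cauchy root test, |a_n|^(1/n) = n → ∞.
The root grows without bound, so R = 0 (convergence only at x = 7).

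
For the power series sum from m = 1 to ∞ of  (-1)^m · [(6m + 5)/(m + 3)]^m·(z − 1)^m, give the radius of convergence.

Root test: |a_m|^(1/m) = (6m + 5)/(m + 3) → 6.
Hence the series converges for |z − 1| < 1/(6) = 1/6, so the radius of convergence is 1/6.

R = 1/6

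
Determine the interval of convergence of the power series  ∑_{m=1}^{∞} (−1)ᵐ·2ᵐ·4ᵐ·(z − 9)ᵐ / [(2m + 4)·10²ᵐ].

(-7/2, 43/2]

By the ratio test, |a_{m+1}/a_m| = [(2m + 4)/(2(m+1) + 4)] · 2·4/100 → 2/25.
Thus R = 1/(2/25) = 25/2.
Endpoint z = 43/2: the terms alternate in sign and decrease monotonically to 0 in absolute value (size ~ c/m), so the alternating series test gives convergence.
When z = -7/2, the terms are asymptotic to a nonzero constant times 1/m, so the series diverges by limit comparison with Σ 1/m.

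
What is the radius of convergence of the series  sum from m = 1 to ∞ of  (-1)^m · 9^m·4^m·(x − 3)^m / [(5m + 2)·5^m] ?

Ratio test: |a_{m+1}/a_m| = [(5m + 2)/(5(m+1) + 2)] · 9·4/5 → 36/5 as m → ∞.
The series converges when 36/5 · |x − 3| < 1, giving R = 5/36.

R = 5/36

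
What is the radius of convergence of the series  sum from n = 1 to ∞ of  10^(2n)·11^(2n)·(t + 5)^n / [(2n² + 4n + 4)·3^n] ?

Ratio test: |a_{n+1}/a_n| = [(2n² + 4n + 4)/(2(n+1)² + 4(n+1) + 4)] · 100·121/3 → 12100/3 as n → ∞.
Hence the series converges for |t + 5| < 1/(12100/3) = 3/12100, so the radius of convergence is 3/12100.

R = 3/12100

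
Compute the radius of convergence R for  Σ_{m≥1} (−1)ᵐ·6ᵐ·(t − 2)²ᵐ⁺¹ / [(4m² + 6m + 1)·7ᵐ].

R = √42/6

Apply the ratio test: |a_{m+1}| / |a_m| = [(4m² + 6m + 1)/(4(m+1)² + 6(m+1) + 1)] · 6/7, which tends to 6/7 as m → ∞.
Successive powers of (t − 2) differ by 2, so the series converges when |t − 2|² · 6/7 < 1, i.e. |t − 2| < √(7/6). So R = √42/6.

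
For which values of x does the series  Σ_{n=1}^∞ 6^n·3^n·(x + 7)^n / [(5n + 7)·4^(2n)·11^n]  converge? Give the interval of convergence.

[-151/9, 25/9)

Ratio test: |a_{n+1}/a_n| = [(5n + 7)/(5(n+1) + 7)] · 6·3/(16·11) → 9/88 as n → ∞.
Convergence for |x + 7| · 9/88 < 1, i.e. |x + 7| < 88/9. So R = 88/9.
When x = 25/9, the terms are asymptotic to a nonzero constant times 1/n, so the series diverges by limit comparison with Σ 1/n.
Check x = -151/9: the terms alternate in sign and decrease monotonically to 0 in absolute value (size ~ c/n), so the alternating series test gives convergence.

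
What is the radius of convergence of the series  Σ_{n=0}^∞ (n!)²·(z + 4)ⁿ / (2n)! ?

The ratio of consecutive coefficients is (n+1)²/[(2n+1)·(2n+2)] → 1/4.
Hence the series converges for |z + 4| < 1/(1/4) = 4, so the radius of convergence is 4.

R = 4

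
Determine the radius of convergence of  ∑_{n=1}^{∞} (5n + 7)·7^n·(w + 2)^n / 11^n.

Ratio test: |a_{n+1}/a_n| = [(5(n+1) + 7)/(5n + 7)] · 7/11 → 7/11 as n → ∞.
Thus R = 1/(7/11) = 11/7.

R = 11/7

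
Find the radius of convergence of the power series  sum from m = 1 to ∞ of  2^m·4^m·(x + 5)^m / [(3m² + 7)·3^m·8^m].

The ratio of consecutive coefficients is [(3m² + 7)/(3(m+1)² + 7)] · 2·4/(3·8) → 1/3.
Hence the series converges for |x + 5| < 1/(1/3) = 3, so the radius of convergence is 3.

R = 3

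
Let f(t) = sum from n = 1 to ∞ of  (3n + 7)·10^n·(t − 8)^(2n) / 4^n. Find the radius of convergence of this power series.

R = √10/5

By the ratio test, |a_{n+1}/a_n| = [(3(n+1) + 7)/(3n + 7)] · 10/4 → 5/2.
Since the exponent of (t − 8) increases by 2 each term, convergence requires |t − 8|² < 2/5, hence R = √10/5.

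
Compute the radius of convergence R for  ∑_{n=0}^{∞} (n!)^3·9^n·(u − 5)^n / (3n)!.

Apply the ratio test: |a_{n+1}| / |a_n| = (n+1)³/[(3n+1)·(3n+2)·(3n+3)] · 9, which tends to 1/3 as n → ∞.
Hence the series converges for |u − 5| < 1/(1/3) = 3, so the radius of convergence is 3.

R = 3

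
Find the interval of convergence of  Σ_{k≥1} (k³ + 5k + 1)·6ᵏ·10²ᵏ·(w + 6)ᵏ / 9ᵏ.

Ratio test: |a_{k+1}/a_k| = [((k+1)³ + 5(k+1) + 1)/(k³ + 5k + 1)] · 6·100/9 → 200/3 as k → ∞.
Thus R = 1/(200/3) = 3/200.
At w = -1197/200: the terms have absolute value of order k³, which does not tend to 0, so the series diverges by the divergence test.
When w = -1203/200, the terms have absolute value of order k³, which does not tend to 0, so the series diverges by the divergence test.

(-1203/200, -1197/200)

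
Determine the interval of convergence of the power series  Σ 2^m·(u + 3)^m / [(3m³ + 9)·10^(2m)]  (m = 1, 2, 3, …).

By the ratio test, |a_{m+1}/a_m| = [(3m³ + 9)/(3(m+1)³ + 9)] · 2/100 → 1/50.
Thus R = 1/(1/50) = 50.
Endpoint u = 47: the series is dominated by a constant times Σ 1/m³, which converges (p = 3 > 1).
At u = -53: the terms are on the order of 1/m³, so the series converges absolutely by comparison with the p-series (p = 3 > 1).

[-53, 47]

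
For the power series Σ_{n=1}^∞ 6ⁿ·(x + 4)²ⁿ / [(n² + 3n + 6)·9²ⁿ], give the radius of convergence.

By the ratio test, |a_{n+1}/a_n| = [(n² + 3n + 6)/((n+1)² + 3(n+1) + 6)] · 6/81 → 2/27.
Successive powers of (x + 4) differ by 2, so the series converges when |x + 4|² · 2/27 < 1, i.e. |x + 4| < √(27/2). So R = 3√6/2.

R = 3√6/2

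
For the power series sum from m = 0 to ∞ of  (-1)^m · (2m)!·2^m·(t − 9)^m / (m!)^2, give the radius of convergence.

R = 1/8

By the ratio test, |a_{m+1}/a_m| = (2m+1)·(2m+2)/(m+1)² · 2 → 8.
The series converges when 8 · |t − 9| < 1, giving R = 1/8.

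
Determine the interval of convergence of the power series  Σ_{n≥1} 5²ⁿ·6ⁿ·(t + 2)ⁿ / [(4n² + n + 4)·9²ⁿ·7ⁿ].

The ratio of consecutive coefficients is [(4n² + n + 4)/(4(n+1)² + (n+1) + 4)] · 25·6/(81·7) → 50/189.
The series converges when 50/189 · |t + 2| < 1, giving R = 189/50.
Check t = 89/50: absolute convergence follows by limit comparison with Σ 1/n².
When t = -289/50, the terms are on the order of 1/n², so the series converges absolutely by comparison with the p-series (p = 2 > 1).

[-289/50, 89/50]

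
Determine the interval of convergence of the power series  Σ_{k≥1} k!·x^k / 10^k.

{0}

Ratio test: |a_{k+1}/a_k| = (k+1) · 1/10 → ∞ as k → ∞.
The ratio grows without bound, so the series diverges whenever x ≠ 0; it converges only at x = 0. R = 0.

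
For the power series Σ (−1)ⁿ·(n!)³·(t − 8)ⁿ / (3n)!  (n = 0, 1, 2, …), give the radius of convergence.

The ratio of consecutive coefficients is (n+1)³/[(3n+1)·(3n+2)·(3n+3)] → 1/27.
Thus R = 1/(1/27) = 27.

R = 27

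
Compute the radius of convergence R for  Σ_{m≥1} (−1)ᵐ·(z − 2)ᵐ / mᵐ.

R = ∞

Root test: |a_m|^(1/m) = 1/m → 0.
The limit is 0 for every z, so R = ∞.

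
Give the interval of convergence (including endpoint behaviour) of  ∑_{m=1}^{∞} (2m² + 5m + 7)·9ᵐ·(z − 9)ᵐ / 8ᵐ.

(73/9, 89/9)

Ratio test: |a_{m+1}/a_m| = [(2(m+1)² + 5(m+1) + 7)/(2m² + 5m + 7)] · 9/8 → 9/8 as m → ∞.
The series converges when 9/8 · |z − 9| < 1, giving R = 8/9.
At z = 89/9: the terms do not tend to 0, so the series diverges.
Endpoint z = 73/9: the terms have absolute value of order m², which does not tend to 0, so the series diverges by the divergence test.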